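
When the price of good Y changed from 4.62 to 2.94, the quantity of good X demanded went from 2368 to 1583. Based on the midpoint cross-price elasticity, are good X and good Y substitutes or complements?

%ΔQ_x = (1583 − 2368)/[(2368+1583)/2] = -785/1975.5 ≈ -0.3974.
%ΔP_y = (2.94 − 4.62)/[(4.62+2.94)/2] ≈ -0.4444.
E_xy = -0.3974/-0.4444 ≈ 0.894.
E_xy > 0, so the goods are substitutes.

substitutes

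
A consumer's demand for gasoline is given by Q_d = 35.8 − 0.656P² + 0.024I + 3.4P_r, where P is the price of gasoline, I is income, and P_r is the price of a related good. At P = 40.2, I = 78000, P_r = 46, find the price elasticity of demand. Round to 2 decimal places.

Substituting, Q_d = 35.8 − 0.656(40.2)² + 0.024(78000) + 3.4(46) = 35.8 − 1060.1222 + 1872 + 156.4 = 1004.0778.
∂Q_d/∂P = −2·0.656·P = -52.7424, so E_p = -52.7424·(40.2/1004.0778) ≈ -2.11.
|E_p| > 1: demand is elastic.

-2.11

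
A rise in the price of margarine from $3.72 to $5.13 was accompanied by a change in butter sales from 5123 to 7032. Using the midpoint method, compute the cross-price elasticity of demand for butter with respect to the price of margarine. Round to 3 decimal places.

%ΔQ_x = (7032 − 5123)/[(5123+7032)/2] = 1909/6077.5 ≈ 0.3141.
%ΔP_y = (5.13 − 3.72)/[(3.72+5.13)/2] ≈ 0.3186.
E_xy = 0.3141/0.3186 ≈ 0.986.
E_xy > 0, so butter and margarine are substitutes.

0.986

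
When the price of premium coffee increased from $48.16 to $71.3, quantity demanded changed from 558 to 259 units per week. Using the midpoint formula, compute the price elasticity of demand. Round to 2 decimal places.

-1.89

%Δq = (259 − 558)/[(558 + 259)/2] = -299/408.5 ≈ -0.7319.
%Δp = (71.3 − 48.16)/[(48.16 + 71.3)/2] = 23.14/59.73 ≈ 0.3874.
Arc elasticity E = %Δq/%Δp ≈ -0.7319/0.3874 ≈ -1.89.
|E| > 1: demand is elastic over this range.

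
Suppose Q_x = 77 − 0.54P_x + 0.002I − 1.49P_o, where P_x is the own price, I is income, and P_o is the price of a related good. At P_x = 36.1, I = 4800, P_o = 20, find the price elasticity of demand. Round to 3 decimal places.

-0.523

Q_x = 77 − 0.54(36.1) + 0.002(4800) − 1.49(20) = 77 − 19.494 + 9.6 − 29.8 = 37.306.
∂Q_x/∂P_x = −0.54, so E_p = (−0.54)·(36.1/37.306) ≈ -0.523.
|E_p| < 1: demand is inelastic.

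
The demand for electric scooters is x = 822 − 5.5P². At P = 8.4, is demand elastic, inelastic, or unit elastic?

At P = 8.4, x = 433.92.
dx/dP = −2·5.5·P = −92.4.
Point elasticity E = (dx/dP)·(P/x) = -92.4 × 8.4/433.92 ≈ -1.789.
|E| ≈ 1.789 > 1, so demand is elastic.

elastic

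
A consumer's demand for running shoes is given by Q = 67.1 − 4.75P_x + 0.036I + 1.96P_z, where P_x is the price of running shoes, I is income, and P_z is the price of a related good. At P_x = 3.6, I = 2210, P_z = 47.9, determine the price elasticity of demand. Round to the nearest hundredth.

Evaluating quantity at (P_x, I, P_z) gives Q = 67.1 − 4.75(3.6) + 0.036(2210) + 1.96(47.9) = 67.1 − 17.1 + 79.56 + 93.884 = 223.444.
∂Q/∂P_x = −4.75, so E_p = (−4.75)·(3.6/223.444) ≈ -0.08.
|E_p| < 1: demand is inelastic.

-0.08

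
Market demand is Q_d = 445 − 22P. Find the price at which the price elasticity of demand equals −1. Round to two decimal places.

10.11

For linear demand Q_d = a − bP, E = −bP/(a − bP). |E| = 1 ⇒ bP = a − bP ⇒ P = a/(2b).
P = 445/(2·22) ≈ 10.11.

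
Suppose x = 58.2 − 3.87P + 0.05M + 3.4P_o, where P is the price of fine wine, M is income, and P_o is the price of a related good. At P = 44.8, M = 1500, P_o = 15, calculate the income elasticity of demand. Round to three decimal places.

Substituting, x = 58.2 − 3.87(44.8) + 0.05(1500) + 3.4(15) = 58.2 − 173.376 + 75 + 51 = 10.824.
∂x/∂M = +0.05, so E_I = 0.05·(1500/10.824) ≈ 6.929.
E_I > 1: normal good (luxury).

6.929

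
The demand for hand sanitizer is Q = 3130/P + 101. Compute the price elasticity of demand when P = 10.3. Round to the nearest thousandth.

At P = 10.3, Q = 404.8835.
dQ/dP = −3130/P² = −29.5033.
Point elasticity E = (dQ/dP)·(P/Q) = -29.5033 × 10.3/404.8835 ≈ -0.751.
|E| < 1, so demand is inelastic at this price.

-0.751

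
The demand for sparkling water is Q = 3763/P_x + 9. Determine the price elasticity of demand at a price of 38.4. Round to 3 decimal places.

At P_x = 38.4, Q = 106.9948.
dQ/dP_x = −3763/P_x² = −2.5519.
Point elasticity E = (dQ/dP_x)·(P_x/Q) = -2.5519 × 38.4/106.9948 ≈ -0.916.
|E| < 1, so demand is inelastic at this price.

-0.916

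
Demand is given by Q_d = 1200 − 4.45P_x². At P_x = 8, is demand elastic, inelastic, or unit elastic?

At P_x = 8, Q_d = 915.2.
dQ_d/dP_x = −2·4.45·P_x = −71.2.
Point elasticity E = (dQ_d/dP_x)·(P_x/Q_d) = -71.2 × 8/915.2 ≈ -0.622.
|E| ≈ 0.622 < 1, so demand is inelastic.

inelastic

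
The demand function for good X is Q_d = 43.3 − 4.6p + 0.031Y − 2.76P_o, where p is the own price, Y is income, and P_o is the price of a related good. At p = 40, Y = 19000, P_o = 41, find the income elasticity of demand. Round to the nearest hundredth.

1.76

Substituting, Q_d = 43.3 − 4.6(40) + 0.031(19000) − 2.76(41) = 43.3 − 184 + 589 − 113.16 = 335.14.
∂Q_d/∂Y = +0.031, so E_I = 0.031·(19000/335.14) ≈ 1.76.
E_I > 1: normal good (luxury).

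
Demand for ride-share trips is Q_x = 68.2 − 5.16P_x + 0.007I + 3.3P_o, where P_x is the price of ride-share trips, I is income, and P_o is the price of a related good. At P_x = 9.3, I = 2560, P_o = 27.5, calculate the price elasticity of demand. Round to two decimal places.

Evaluating quantity at (P_x, I, P_o) gives Q_x = 68.2 − 5.16(9.3) + 0.007(2560) + 3.3(27.5) = 68.2 − 47.988 + 17.92 + 90.75 = 128.882.
∂Q_x/∂P_x = −5.16, so E_p = (−5.16)·(9.3/128.882) ≈ -0.37.
|E_p| < 1: demand is inelastic.

-0.37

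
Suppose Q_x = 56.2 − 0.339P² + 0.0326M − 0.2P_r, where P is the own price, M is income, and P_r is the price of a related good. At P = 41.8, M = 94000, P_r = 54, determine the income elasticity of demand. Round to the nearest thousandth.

Evaluating quantity at (P, M, P_r) gives Q_x = 56.2 − 0.339(41.8)² + 0.0326(94000) − 0.2(54) = 56.2 − 592.3144 + 3064.4 − 10.8 = 2517.4856.
∂Q_x/∂M = +0.0326, so E_I = 0.0326·(94000/2517.4856) ≈ 1.217.
E_I > 1: normal good (luxury).

1.217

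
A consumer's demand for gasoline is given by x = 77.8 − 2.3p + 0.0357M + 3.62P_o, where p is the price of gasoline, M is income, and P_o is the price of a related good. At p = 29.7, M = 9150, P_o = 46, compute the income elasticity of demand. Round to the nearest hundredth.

0.65

Substituting, x = 77.8 − 2.3(29.7) + 0.0357(9150) + 3.62(46) = 77.8 − 68.31 + 326.655 + 166.52 = 502.665.
∂x/∂M = +0.0357, so E_I = 0.0357·(9150/502.665) ≈ 0.65.
E_I ∈ (0,1): normal good (necessity).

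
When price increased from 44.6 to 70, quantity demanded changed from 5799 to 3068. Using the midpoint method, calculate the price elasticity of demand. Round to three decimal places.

%Δq = (3068 − 5799)/[(5799 + 3068)/2] = -2731/4433.5 ≈ -0.6160.
%Δp = (70 − 44.6)/[(44.6 + 70)/2] = 25.4/57.3 ≈ 0.4433.
Arc elasticity E = %Δq/%Δp ≈ -0.6160/0.4433 ≈ -1.390.
|E| > 1: demand is elastic over this range.

-1.390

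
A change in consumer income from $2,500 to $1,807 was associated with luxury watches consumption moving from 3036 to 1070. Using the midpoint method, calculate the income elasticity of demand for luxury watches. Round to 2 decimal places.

2.98

%ΔQ = (1070 − 3036)/[(3036+1070)/2] = -1966/2053 ≈ -0.9576.
%ΔY = (1,807 − 2,500)/[(2,500+1,807)/2] = -693/2153.5 ≈ -0.3218.
E_I = %ΔQ/%ΔY ≈ 2.98.
E_I > 1: normal good (luxury).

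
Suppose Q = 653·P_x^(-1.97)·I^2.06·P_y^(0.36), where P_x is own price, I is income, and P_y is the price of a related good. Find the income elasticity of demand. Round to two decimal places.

2.06

For a Cobb–Douglas (constant-elasticity) form Q = A·I^α·…, the elasticity with respect to I equals the exponent α at every point.
Here the exponent on I is 2.06, so the income elasticity of demand is 2.06.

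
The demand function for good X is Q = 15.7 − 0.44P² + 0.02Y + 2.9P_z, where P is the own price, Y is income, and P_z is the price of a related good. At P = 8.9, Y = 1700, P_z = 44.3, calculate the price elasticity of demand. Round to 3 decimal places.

At the given point, Q = 15.7 − 0.44(8.9)² + 0.02(1700) + 2.9(44.3) = 15.7 − 34.8524 + 34 + 128.47 = 143.3176.
∂Q/∂P = −2·0.44·P = -7.832, so E_p = -7.832·(8.9/143.3176) ≈ -0.486.
|E_p| < 1: demand is inelastic.

-0.486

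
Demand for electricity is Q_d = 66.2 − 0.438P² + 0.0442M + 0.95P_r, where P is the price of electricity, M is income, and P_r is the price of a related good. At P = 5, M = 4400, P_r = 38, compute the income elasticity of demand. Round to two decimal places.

Substituting, Q_d = 66.2 − 0.438(5)² + 0.0442(4400) + 0.95(38) = 66.2 − 10.95 + 194.48 + 36.1 = 285.83.
∂Q_d/∂M = +0.0442, so E_I = 0.0442·(4400/285.83) ≈ 0.68.
E_I ∈ (0,1): normal good (necessity).

0.68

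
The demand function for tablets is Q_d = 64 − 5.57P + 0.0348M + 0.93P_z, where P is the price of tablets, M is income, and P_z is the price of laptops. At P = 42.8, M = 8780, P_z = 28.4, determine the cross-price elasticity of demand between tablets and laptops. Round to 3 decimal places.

Evaluating quantity at (P, M, P_z) gives Q_d = 64 − 5.57(42.8) + 0.0348(8780) + 0.93(28.4) = 64 − 238.396 + 305.544 + 26.412 = 157.56.
∂Q_d/∂P_z = +0.93, so E_xy = 0.93·(28.4/157.56) ≈ 0.168.
E_xy > 0: the goods are substitutes.

0.168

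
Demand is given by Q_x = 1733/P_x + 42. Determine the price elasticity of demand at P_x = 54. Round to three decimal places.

-0.433

At P_x = 54, Q_x = 74.0926.
dQ_x/dP_x = −1733/P_x² = −0.5943.
Point elasticity E = (dQ_x/dP_x)·(P_x/Q_x) = -0.5943 × 54/74.0926 ≈ -0.433.
|E| < 1, so demand is inelastic at this price.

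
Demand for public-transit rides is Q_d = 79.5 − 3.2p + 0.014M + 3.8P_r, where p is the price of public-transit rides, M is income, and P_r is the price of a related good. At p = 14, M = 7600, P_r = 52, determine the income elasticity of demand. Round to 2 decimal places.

First evaluate Q_d: 79.5 − 3.2(14) + 0.014(7600) + 3.8(52) = 79.5 − 44.8 + 106.4 + 197.6 = 338.7.
∂Q_d/∂M = +0.014, so E_I = 0.014·(7600/338.7) ≈ 0.31.
E_I ∈ (0,1): normal good (necessity).

0.31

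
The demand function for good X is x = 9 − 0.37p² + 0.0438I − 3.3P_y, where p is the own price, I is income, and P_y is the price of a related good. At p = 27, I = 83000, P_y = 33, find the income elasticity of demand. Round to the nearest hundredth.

1.11

Substituting, x = 9 − 0.37(27)² + 0.0438(83000) − 3.3(33) = 9 − 269.73 + 3635.4 − 108.9 = 3265.77.
∂x/∂I = +0.0438, so E_I = 0.0438·(83000/3265.77) ≈ 1.11.
E_I > 1: normal good (luxury).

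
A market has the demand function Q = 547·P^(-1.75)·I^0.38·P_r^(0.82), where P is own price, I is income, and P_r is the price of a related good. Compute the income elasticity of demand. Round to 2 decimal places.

0.38

For a Cobb–Douglas (constant-elasticity) form Q = A·I^α·…, the elasticity with respect to I equals the exponent α at every point.
Here the exponent on I is 0.38, so the income elasticity of demand is 0.38.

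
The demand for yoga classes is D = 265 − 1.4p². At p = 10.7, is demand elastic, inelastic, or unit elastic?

At p = 10.7, D = 104.714.
dD/dp = −2·1.4·p = −29.96.
Point elasticity E = (dD/dp)·(p/D) = -29.96 × 10.7/104.714 ≈ -3.061.
|E| ≈ 3.061 > 1, so demand is elastic.

elastic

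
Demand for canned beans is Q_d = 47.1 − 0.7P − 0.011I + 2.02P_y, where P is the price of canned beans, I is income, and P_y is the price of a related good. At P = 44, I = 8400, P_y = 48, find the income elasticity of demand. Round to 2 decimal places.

-4.43

At the given point, Q_d = 47.1 − 0.7(44) − 0.011(8400) + 2.02(48) = 47.1 − 30.8 − 92.4 + 96.96 = 20.86.
∂Q_d/∂I = −0.011, so E_I = -0.011·(8400/20.86) ≈ -4.43.
E_I < 0: inferior good.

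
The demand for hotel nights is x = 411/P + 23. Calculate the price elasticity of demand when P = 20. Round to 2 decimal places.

At P = 20, x = 43.55.
dx/dP = −411/P² = −1.0275.
Point elasticity E = (dx/dP)·(P/x) = -1.0275 × 20/43.55 ≈ -0.47.
|E| < 1, so demand is inelastic at this price.

-0.47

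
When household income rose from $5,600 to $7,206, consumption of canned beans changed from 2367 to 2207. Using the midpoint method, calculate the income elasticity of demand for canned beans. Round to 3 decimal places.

-0.279

%ΔQ = (2207 − 2367)/[(2367+2207)/2] = -160/2287 ≈ -0.0700.
%ΔY = (7,206 − 5,600)/[(5,600+7,206)/2] = 1606/6403 ≈ 0.2508.
E_I = %ΔQ/%ΔY ≈ -0.279.
E_I < 0: inferior good.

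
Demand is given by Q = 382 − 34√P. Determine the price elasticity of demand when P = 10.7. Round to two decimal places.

At P = 10.7, Q = 270.7831.
dQ/dP = −34/(2√P) = −34/(2·3.2711).
Point elasticity E = (dQ/dP)·(P/Q) = -5.1971 × 10.7/270.7831 ≈ -0.21.
|E| < 1, so demand is inelastic at this price.

-0.21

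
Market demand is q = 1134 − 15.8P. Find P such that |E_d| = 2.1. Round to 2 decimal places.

48.62

Set −bP/(a − bP) = −2.1 ⇒ bP = 2.1(a − bP) ⇒ bP(1+2.1) = 2.1·a.
P = 2.1·1134/(15.8·3.1) ≈ 48.62.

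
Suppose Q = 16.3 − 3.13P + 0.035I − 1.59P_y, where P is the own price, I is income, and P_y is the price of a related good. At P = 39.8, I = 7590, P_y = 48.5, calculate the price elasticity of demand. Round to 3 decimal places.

-1.552

Evaluating quantity at (P, I, P_y) gives Q = 16.3 − 3.13(39.8) + 0.035(7590) − 1.59(48.5) = 16.3 − 124.574 + 265.65 − 77.115 = 80.261.
∂Q/∂P = −3.13, so E_p = (−3.13)·(39.8/80.261) ≈ -1.552.
|E_p| > 1: demand is elastic.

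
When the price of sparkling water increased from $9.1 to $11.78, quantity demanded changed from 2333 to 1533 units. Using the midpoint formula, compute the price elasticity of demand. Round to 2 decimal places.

%ΔQ = (1533 − 2333)/[(2333 + 1533)/2] = -800/1933 ≈ -0.4139.
%ΔP = (11.78 − 9.1)/[(9.1 + 11.78)/2] = 2.68/10.44 ≈ 0.2567.
Arc elasticity E = %ΔQ/%ΔP ≈ -0.4139/0.2567 ≈ -1.61.
|E| > 1: demand is elastic over this range.

-1.61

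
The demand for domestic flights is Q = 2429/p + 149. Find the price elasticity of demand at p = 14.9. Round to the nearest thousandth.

-0.522

At p = 14.9, Q = 312.0201.
dQ/dp = −2429/p² = −10.9409.
Point elasticity E = (dQ/dp)·(p/Q) = -10.9409 × 14.9/312.0201 ≈ -0.522.
|E| < 1, so demand is inelastic at this price.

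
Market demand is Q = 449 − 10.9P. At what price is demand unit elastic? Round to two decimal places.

For linear demand Q = a − bP, E = −bP/(a − bP). |E| = 1 ⇒ bP = a − bP ⇒ P = a/(2b).
P = 449/(2·10.9) ≈ 20.60.

20.60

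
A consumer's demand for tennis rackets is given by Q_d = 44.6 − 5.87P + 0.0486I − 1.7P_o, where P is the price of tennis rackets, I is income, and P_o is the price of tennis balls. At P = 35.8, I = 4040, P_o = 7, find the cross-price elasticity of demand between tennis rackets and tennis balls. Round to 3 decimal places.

Evaluating quantity at (P, I, P_o) gives Q_d = 44.6 − 5.87(35.8) + 0.0486(4040) − 1.7(7) = 44.6 − 210.146 + 196.344 − 11.9 = 18.898.
∂Q_d/∂P_o = −1.7, so E_xy = -1.7·(7/18.898) ≈ -0.630.
E_xy < 0: the goods are complements.

-0.630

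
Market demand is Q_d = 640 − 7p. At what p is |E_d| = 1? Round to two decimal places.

For linear demand Q_d = a − bp, E = −bp/(a − bp). |E| = 1 ⇒ bp = a − bp ⇒ p = a/(2b).
p = 640/(2·7) ≈ 45.71.

45.71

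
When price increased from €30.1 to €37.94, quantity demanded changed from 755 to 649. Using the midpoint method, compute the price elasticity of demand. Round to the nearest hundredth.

%ΔQ = (649 − 755)/[(755 + 649)/2] = -106/702 ≈ -0.1510.
%Δp = (37.94 − 30.1)/[(30.1 + 37.94)/2] = 7.84/34.02 ≈ 0.2305.
Arc elasticity E = %ΔQ/%Δp ≈ -0.1510/0.2305 ≈ -0.66.
|E| < 1: demand is inelastic over this range.

-0.66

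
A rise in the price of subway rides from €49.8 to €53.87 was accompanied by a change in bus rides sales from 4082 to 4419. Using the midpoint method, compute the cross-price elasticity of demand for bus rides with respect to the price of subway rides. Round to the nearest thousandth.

1.010

%ΔQ_x = (4419 − 4082)/[(4082+4419)/2] = 337/4250.5 ≈ 0.0793.
%ΔP_y = (53.87 − 49.8)/[(49.8+53.87)/2] ≈ 0.0785.
E_xy = 0.0793/0.0785 ≈ 1.010.
E_xy > 0, so bus rides and subway rides are substitutes.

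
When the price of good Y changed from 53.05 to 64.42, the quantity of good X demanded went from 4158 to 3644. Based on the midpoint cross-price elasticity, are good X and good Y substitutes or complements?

%ΔQ_x = (3644 − 4158)/[(4158+3644)/2] = -514/3901 ≈ -0.1318.
%ΔP_y = (64.42 − 53.05)/[(53.05+64.42)/2] ≈ 0.1936.
E_xy = -0.1318/0.1936 ≈ -0.681.
E_xy < 0, so the goods are complements.

complements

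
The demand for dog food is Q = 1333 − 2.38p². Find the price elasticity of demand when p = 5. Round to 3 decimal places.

-0.093

At p = 5, Q = 1273.5.
dQ/dp = −2·2.38·p = −23.8.
Point elasticity E = (dQ/dp)·(p/Q) = -23.8 × 5/1273.5 ≈ -0.093.
|E| < 1, so demand is inelastic at this price.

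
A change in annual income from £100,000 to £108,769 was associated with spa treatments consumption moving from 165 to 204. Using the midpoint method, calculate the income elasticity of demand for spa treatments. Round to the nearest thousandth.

%ΔQ = (204 − 165)/[(165+204)/2] = 39/184.5 ≈ 0.2114.
%ΔI = (108,769 − 100,000)/[(100,000+108,769)/2] = 8769/104384.5 ≈ 0.0840.
E_I = %ΔQ/%ΔI ≈ 2.516.
E_I > 1: normal good (luxury).

2.516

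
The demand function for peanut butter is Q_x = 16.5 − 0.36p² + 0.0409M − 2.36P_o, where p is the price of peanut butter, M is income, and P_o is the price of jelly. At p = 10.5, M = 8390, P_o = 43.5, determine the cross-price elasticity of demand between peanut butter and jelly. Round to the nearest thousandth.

Substituting, Q_x = 16.5 − 0.36(10.5)² + 0.0409(8390) − 2.36(43.5) = 16.5 − 39.69 + 343.151 − 102.66 = 217.301.
∂Q_x/∂P_o = −2.36, so E_xy = -2.36·(43.5/217.301) ≈ -0.472.
E_xy < 0: the goods are complements.

-0.472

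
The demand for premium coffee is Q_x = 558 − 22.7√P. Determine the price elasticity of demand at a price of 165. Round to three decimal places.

-0.547

At P = 165, Q_x = 266.4132.
dQ_x/dP = −22.7/(2√P) = −22.7/(2·12.8452).
Point elasticity E = (dQ_x/dP)·(P/Q_x) = -0.8836 × 165/266.4132 ≈ -0.547.
|E| < 1, so demand is inelastic at this price.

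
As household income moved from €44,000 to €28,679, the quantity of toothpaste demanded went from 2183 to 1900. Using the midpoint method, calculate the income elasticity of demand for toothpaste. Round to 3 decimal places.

0.329

%ΔQ = (1900 − 2183)/[(2183+1900)/2] = -283/2041.5 ≈ -0.1386.
%ΔI = (28,679 − 44,000)/[(44,000+28,679)/2] = -15321/36339.5 ≈ -0.4216.
E_I = %ΔQ/%ΔI ≈ 0.329.
E_I ∈ (0,1): normal good (necessity).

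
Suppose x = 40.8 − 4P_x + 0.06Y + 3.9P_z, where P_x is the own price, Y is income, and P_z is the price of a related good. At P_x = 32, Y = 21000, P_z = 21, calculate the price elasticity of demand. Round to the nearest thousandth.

At the given point, x = 40.8 − 4(32) + 0.06(21000) + 3.9(21) = 40.8 − 128 + 1260 + 81.9 = 1254.7.
∂x/∂P_x = −4, so E_p = (−4)·(32/1254.7) ≈ -0.102.
|E_p| < 1: demand is inelastic.

-0.102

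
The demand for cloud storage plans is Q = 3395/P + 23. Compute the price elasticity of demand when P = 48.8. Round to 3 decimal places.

At P = 48.8, Q = 92.5697.
dQ/dP = −3395/P² = −1.4256.
Point elasticity E = (dQ/dP)·(P/Q) = -1.4256 × 48.8/92.5697 ≈ -0.752.
|E| < 1, so demand is inelastic at this price.

-0.752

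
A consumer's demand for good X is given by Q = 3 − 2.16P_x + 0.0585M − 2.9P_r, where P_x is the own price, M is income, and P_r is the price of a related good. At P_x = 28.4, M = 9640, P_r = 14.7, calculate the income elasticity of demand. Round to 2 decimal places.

At the given point, Q = 3 − 2.16(28.4) + 0.0585(9640) − 2.9(14.7) = 3 − 61.344 + 563.94 − 42.63 = 462.966.
∂Q/∂M = +0.0585, so E_I = 0.0585·(9640/462.966) ≈ 1.22.
E_I > 1: normal good (luxury).

1.22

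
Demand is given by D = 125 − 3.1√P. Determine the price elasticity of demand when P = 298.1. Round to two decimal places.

At P = 298.1, D = 71.4767.
dD/dP = −3.1/(2√P) = −3.1/(2·17.2656).
Point elasticity E = (dD/dP)·(P/D) = -0.0898 × 298.1/71.4767 ≈ -0.37.
|E| < 1, so demand is inelastic at this price.

-0.37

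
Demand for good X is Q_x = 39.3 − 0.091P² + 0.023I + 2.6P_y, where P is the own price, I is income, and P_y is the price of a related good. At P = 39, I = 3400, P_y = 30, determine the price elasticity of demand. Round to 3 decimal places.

-4.849

Q_x = 39.3 − 0.091(39)² + 0.023(3400) + 2.6(30) = 39.3 − 138.411 + 78.2 + 78 = 57.089.
∂Q_x/∂P = −2·0.091·P = -7.098, so E_p = -7.098·(39/57.089) ≈ -4.849.
|E_p| > 1: demand is elastic.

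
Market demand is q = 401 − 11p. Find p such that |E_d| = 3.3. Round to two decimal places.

27.98

Set −bp/(a − bp) = −3.3 ⇒ bp = 3.3(a − bp) ⇒ bp(1+3.3) = 3.3·a.
p = 3.3·401/(11·4.3) ≈ 27.98.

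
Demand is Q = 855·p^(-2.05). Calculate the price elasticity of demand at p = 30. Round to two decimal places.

For a Cobb–Douglas (constant-elasticity) form Q = A·p^α·…, the elasticity with respect to p equals the exponent α at every point.
Here the exponent on p is -2.05, so the price elasticity of demand is -2.05.

-2.05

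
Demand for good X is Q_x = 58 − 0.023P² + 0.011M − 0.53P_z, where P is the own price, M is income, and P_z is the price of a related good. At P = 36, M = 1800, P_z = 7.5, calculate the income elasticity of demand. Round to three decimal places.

At the given point, Q_x = 58 − 0.023(36)² + 0.011(1800) − 0.53(7.5) = 58 − 29.808 + 19.8 − 3.975 = 44.017.
∂Q_x/∂M = +0.011, so E_I = 0.011·(1800/44.017) ≈ 0.450.
E_I ∈ (0,1): normal good (necessity).

0.450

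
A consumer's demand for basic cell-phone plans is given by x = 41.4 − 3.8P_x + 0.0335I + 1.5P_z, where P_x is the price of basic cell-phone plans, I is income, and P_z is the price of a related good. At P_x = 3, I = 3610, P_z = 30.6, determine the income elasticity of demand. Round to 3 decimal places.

At the given point, x = 41.4 − 3.8(3) + 0.0335(3610) + 1.5(30.6) = 41.4 − 11.4 + 120.935 + 45.9 = 196.835.
∂x/∂I = +0.0335, so E_I = 0.0335·(3610/196.835) ≈ 0.614.
E_I ∈ (0,1): normal good (necessity).

0.614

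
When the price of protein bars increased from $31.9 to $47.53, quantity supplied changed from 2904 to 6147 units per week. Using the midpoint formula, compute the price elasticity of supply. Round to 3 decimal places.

1.821

%Δq = (6147 − 2904)/[(2904 + 6147)/2] = 3243/4525.5 ≈ 0.7166.
%ΔP = (47.53 − 31.9)/[(31.9 + 47.53)/2] = 15.63/39.715 ≈ 0.3936.
Arc elasticity E = %Δq/%ΔP ≈ 0.7166/0.3936 ≈ 1.821.
|E| > 1: supply is elastic over this range.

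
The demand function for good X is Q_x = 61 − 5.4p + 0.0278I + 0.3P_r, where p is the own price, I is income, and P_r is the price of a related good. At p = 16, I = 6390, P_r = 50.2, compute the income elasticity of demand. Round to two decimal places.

Substituting, Q_x = 61 − 5.4(16) + 0.0278(6390) + 0.3(50.2) = 61 − 86.4 + 177.642 + 15.06 = 167.302.
∂Q_x/∂I = +0.0278, so E_I = 0.0278·(6390/167.302) ≈ 1.06.
E_I > 1: normal good (luxury).

1.06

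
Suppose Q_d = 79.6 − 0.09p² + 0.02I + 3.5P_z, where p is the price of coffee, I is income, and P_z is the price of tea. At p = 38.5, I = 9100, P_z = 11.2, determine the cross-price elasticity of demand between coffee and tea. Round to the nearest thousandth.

Substituting, Q_d = 79.6 − 0.09(38.5)² + 0.02(9100) + 3.5(11.2) = 79.6 − 133.4025 + 182 + 39.2 = 167.3975.
∂Q_d/∂P_z = +3.5, so E_xy = 3.5·(11.2/167.3975) ≈ 0.234.
E_xy > 0: the goods are substitutes.

0.234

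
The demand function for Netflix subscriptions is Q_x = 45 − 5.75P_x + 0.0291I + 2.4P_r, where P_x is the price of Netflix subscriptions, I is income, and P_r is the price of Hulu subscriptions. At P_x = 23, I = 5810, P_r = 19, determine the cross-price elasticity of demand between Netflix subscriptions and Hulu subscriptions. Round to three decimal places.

Substituting, Q_x = 45 − 5.75(23) + 0.0291(5810) + 2.4(19) = 45 − 132.25 + 169.071 + 45.6 = 127.421.
∂Q_x/∂P_r = +2.4, so E_xy = 2.4·(19/127.421) ≈ 0.358.
E_xy > 0: the goods are substitutes.

0.358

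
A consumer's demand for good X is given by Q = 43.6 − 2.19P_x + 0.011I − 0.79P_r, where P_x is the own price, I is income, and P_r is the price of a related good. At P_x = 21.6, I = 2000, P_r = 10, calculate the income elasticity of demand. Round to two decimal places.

2.12

First evaluate Q: 43.6 − 2.19(21.6) + 0.011(2000) − 0.79(10) = 43.6 − 47.304 + 22 − 7.9 = 10.396.
∂Q/∂I = +0.011, so E_I = 0.011·(2000/10.396) ≈ 2.12.
E_I > 1: normal good (luxury).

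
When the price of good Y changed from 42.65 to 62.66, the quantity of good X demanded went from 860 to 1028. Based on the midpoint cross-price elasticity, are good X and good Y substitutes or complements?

%ΔQ_x = (1028 − 860)/[(860+1028)/2] = 168/944 ≈ 0.1780.
%ΔP_y = (62.66 − 42.65)/[(42.65+62.66)/2] ≈ 0.3800.
E_xy = 0.1780/0.3800 ≈ 0.468.
E_xy > 0, so the goods are substitutes.

substitutes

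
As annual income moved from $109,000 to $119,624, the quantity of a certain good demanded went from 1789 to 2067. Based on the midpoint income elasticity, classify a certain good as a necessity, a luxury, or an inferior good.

%ΔQ = (2067 − 1789)/[(1789+2067)/2] = 278/1928 ≈ 0.1442.
%ΔY = (119,624 − 109,000)/[(109,000+119,624)/2] = 10624/114312 ≈ 0.0929.
E_I = %ΔQ/%ΔY ≈ 1.551.
E_I > 1: normal good (luxury).

luxury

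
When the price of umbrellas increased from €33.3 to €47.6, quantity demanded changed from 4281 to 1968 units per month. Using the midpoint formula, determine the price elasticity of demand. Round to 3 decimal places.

-2.094

%Δq = (1968 − 4281)/[(4281 + 1968)/2] = -2313/3124.5 ≈ -0.7403.
%ΔP = (47.6 − 33.3)/[(33.3 + 47.6)/2] = 14.3/40.45 ≈ 0.3535.
Arc elasticity E = %Δq/%ΔP ≈ -0.7403/0.3535 ≈ -2.094.
|E| > 1: demand is elastic over this range.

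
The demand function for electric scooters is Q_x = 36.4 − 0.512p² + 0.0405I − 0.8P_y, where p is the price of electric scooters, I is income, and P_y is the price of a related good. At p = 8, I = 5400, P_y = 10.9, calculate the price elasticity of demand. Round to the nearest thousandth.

Substituting, Q_x = 36.4 − 0.512(8)² + 0.0405(5400) − 0.8(10.9) = 36.4 − 32.768 + 218.7 − 8.72 = 213.612.
∂Q_x/∂p = −2·0.512·p = -8.192, so E_p = -8.192·(8/213.612) ≈ -0.307.
|E_p| < 1: demand is inelastic.

-0.307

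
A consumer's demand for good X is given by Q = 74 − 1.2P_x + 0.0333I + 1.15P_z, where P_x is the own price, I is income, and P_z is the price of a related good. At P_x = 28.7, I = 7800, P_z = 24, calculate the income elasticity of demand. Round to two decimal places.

Q = 74 − 1.2(28.7) + 0.0333(7800) + 1.15(24) = 74 − 34.44 + 259.74 + 27.6 = 326.9.
∂Q/∂I = +0.0333, so E_I = 0.0333·(7800/326.9) ≈ 0.79.
E_I ∈ (0,1): normal good (necessity).

0.79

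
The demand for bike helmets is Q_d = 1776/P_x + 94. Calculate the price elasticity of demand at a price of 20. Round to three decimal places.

-0.486

At P_x = 20, Q_d = 182.8.
dQ_d/dP_x = −1776/P_x² = −4.44.
Point elasticity E = (dQ_d/dP_x)·(P_x/Q_d) = -4.44 × 20/182.8 ≈ -0.486.
|E| < 1, so demand is inelastic at this price.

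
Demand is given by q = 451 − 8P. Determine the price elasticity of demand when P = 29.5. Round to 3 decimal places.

At P = 29.5, q = 215.
dq/dP = −8.
Point elasticity E = (dq/dP)·(P/q) = -8 × 29.5/215 ≈ -1.098.
|E| > 1, so demand is elastic at this price.

-1.098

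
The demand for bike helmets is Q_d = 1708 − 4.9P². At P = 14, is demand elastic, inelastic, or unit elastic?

At P = 14, Q_d = 747.6.
dQ_d/dP = −2·4.9·P = −137.2.
Point elasticity E = (dQ_d/dP)·(P/Q_d) = -137.2 × 14/747.6 ≈ -2.569.
|E| ≈ 2.569 > 1, so demand is elastic.

elastic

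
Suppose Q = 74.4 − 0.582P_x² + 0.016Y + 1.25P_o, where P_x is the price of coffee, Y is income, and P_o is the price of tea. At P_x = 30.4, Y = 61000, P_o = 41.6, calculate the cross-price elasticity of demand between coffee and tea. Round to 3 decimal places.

Substituting, Q = 74.4 − 0.582(30.4)² + 0.016(61000) + 1.25(41.6) = 74.4 − 537.8611 + 976 + 52 = 564.5389.
∂Q/∂P_o = +1.25, so E_xy = 1.25·(41.6/564.5389) ≈ 0.092.
E_xy > 0: the goods are substitutes.

0.092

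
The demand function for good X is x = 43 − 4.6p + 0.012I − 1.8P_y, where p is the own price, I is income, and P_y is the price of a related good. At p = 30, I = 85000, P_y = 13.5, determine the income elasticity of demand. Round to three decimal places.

Substituting, x = 43 − 4.6(30) + 0.012(85000) − 1.8(13.5) = 43 − 138 + 1020 − 24.3 = 900.7.
∂x/∂I = +0.012, so E_I = 0.012·(85000/900.7) ≈ 1.132.
E_I > 1: normal good (luxury).

1.132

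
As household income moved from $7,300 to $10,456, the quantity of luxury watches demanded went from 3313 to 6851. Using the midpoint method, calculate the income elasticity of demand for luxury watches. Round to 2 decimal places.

%ΔQ = (6851 − 3313)/[(3313+6851)/2] = 3538/5082 ≈ 0.6962.
%ΔY = (10,456 − 7,300)/[(7,300+10,456)/2] = 3156/8878 ≈ 0.3555.
E_I = %ΔQ/%ΔY ≈ 1.96.
E_I > 1: normal good (luxury).

1.96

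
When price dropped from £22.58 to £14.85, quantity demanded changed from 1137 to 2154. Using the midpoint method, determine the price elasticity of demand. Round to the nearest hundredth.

%Δq = (2154 − 1137)/[(1137 + 2154)/2] = 1017/1645.5 ≈ 0.6180.
%ΔP = (14.85 − 22.58)/[(22.58 + 14.85)/2] = -7.73/18.715 ≈ -0.4130.
Arc elasticity E = %Δq/%ΔP ≈ 0.6180/-0.4130 ≈ -1.50.
|E| > 1: demand is elastic over this range.

-1.50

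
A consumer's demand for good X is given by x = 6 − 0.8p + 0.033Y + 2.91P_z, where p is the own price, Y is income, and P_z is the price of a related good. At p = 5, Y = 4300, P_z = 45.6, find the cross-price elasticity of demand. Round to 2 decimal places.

Substituting, x = 6 − 0.8(5) + 0.033(4300) + 2.91(45.6) = 6 − 4 + 141.9 + 132.696 = 276.596.
∂x/∂P_z = +2.91, so E_xy = 2.91·(45.6/276.596) ≈ 0.48.
E_xy > 0: the goods are substitutes.

0.48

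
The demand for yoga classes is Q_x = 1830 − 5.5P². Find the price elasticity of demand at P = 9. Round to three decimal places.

At P = 9, Q_x = 1384.5.
dQ_x/dP = −2·5.5·P = −99.
Point elasticity E = (dQ_x/dP)·(P/Q_x) = -99 × 9/1384.5 ≈ -0.644.
|E| < 1, so demand is inelastic at this price.

-0.644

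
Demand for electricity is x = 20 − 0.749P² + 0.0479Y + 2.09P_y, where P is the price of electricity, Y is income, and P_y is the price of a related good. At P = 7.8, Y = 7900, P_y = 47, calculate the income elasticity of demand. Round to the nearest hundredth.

0.84

First evaluate x: 20 − 0.749(7.8)² + 0.0479(7900) + 2.09(47) = 20 − 45.5692 + 378.41 + 98.23 = 451.0708.
∂x/∂Y = +0.0479, so E_I = 0.0479·(7900/451.0708) ≈ 0.84.
E_I ∈ (0,1): normal good (necessity).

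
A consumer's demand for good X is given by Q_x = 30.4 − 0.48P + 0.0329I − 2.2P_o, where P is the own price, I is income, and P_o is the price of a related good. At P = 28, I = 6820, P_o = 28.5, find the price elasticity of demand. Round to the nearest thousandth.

-0.075

Evaluating quantity at (P, I, P_o) gives Q_x = 30.4 − 0.48(28) + 0.0329(6820) − 2.2(28.5) = 30.4 − 13.44 + 224.378 − 62.7 = 178.638.
∂Q_x/∂P = −0.48, so E_p = (−0.48)·(28/178.638) ≈ -0.075.
|E_p| < 1: demand is inelastic.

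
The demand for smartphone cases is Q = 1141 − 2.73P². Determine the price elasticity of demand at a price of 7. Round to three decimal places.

-0.266

At P = 7, Q = 1007.23.
dQ/dP = −2·2.73·P = −38.22.
Point elasticity E = (dQ/dP)·(P/Q) = -38.22 × 7/1007.23 ≈ -0.266.
|E| < 1, so demand is inelastic at this price.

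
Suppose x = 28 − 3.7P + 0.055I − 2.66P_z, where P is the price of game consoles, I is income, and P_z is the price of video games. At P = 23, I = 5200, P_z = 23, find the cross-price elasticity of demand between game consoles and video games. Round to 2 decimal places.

-0.36

First evaluate x: 28 − 3.7(23) + 0.055(5200) − 2.66(23) = 28 − 85.1 + 286 − 61.18 = 167.72.
∂x/∂P_z = −2.66, so E_xy = -2.66·(23/167.72) ≈ -0.36.
E_xy < 0: the goods are complements.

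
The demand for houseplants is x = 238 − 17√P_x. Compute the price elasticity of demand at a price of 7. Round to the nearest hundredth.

-0.12

At P_x = 7, x = 193.0222.
dx/dP_x = −17/(2√P_x) = −17/(2·2.6458).
Point elasticity E = (dx/dP_x)·(P_x/x) = -3.2127 × 7/193.0222 ≈ -0.12.
|E| < 1, so demand is inelastic at this price.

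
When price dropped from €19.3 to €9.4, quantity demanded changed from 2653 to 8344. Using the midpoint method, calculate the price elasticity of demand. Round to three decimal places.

%ΔQ = (8344 − 2653)/[(2653 + 8344)/2] = 5691/5498.5 ≈ 1.0350.
%ΔP = (9.4 − 19.3)/[(19.3 + 9.4)/2] = -9.9/14.35 ≈ -0.6899.
Arc elasticity E = %ΔQ/%ΔP ≈ 1.0350/-0.6899 ≈ -1.500.
|E| > 1: demand is elastic over this range.

-1.500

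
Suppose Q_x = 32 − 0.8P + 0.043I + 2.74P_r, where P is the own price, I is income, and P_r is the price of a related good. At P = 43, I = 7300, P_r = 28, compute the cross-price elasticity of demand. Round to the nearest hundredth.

First evaluate Q_x: 32 − 0.8(43) + 0.043(7300) + 2.74(28) = 32 − 34.4 + 313.9 + 76.72 = 388.22.
∂Q_x/∂P_r = +2.74, so E_xy = 2.74·(28/388.22) ≈ 0.20.
E_xy > 0: the goods are substitutes.

0.20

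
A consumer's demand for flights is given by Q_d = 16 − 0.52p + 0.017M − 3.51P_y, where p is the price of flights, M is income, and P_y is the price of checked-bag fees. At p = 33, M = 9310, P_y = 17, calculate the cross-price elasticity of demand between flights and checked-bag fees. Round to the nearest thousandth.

Substituting, Q_d = 16 − 0.52(33) + 0.017(9310) − 3.51(17) = 16 − 17.16 + 158.27 − 59.67 = 97.44.
∂Q_d/∂P_y = −3.51, so E_xy = -3.51·(17/97.44) ≈ -0.612.
E_xy < 0: the goods are complements.

-0.612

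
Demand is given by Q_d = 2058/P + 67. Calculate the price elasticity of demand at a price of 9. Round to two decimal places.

At P = 9, Q_d = 295.6667.
dQ_d/dP = −2058/P² = −25.4074.
Point elasticity E = (dQ_d/dP)·(P/Q_d) = -25.4074 × 9/295.6667 ≈ -0.77.
|E| < 1, so demand is inelastic at this price.

-0.77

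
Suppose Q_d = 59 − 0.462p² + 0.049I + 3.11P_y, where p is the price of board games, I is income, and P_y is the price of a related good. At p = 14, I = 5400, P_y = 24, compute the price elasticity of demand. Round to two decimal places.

-0.59

Q_d = 59 − 0.462(14)² + 0.049(5400) + 3.11(24) = 59 − 90.552 + 264.6 + 74.64 = 307.688.
∂Q_d/∂p = −2·0.462·p = -12.936, so E_p = -12.936·(14/307.688) ≈ -0.59.
|E_p| < 1: demand is inelastic.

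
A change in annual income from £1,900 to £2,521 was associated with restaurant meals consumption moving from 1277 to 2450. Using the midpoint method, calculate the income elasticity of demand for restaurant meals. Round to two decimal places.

%ΔQ = (2450 − 1277)/[(1277+2450)/2] = 1173/1863.5 ≈ 0.6295.
%ΔI = (2,521 − 1,900)/[(1,900+2,521)/2] = 621/2210.5 ≈ 0.2809.
E_I = %ΔQ/%ΔI ≈ 2.24.
E_I > 1: normal good (luxury).

2.24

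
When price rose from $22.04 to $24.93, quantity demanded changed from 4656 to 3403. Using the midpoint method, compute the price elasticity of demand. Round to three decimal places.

-2.527

%Δq = (3403 − 4656)/[(4656 + 3403)/2] = -1253/4029.5 ≈ -0.3110.
%ΔP = (24.93 − 22.04)/[(22.04 + 24.93)/2] = 2.89/23.485 ≈ 0.1231.
Arc elasticity E = %Δq/%ΔP ≈ -0.3110/0.1231 ≈ -2.527.
|E| > 1: demand is elastic over this range.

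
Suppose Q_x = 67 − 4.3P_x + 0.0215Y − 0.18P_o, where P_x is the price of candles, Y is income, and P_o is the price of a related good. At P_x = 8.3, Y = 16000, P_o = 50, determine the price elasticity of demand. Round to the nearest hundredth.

First evaluate Q_x: 67 − 4.3(8.3) + 0.0215(16000) − 0.18(50) = 67 − 35.69 + 344 − 9 = 366.31.
∂Q_x/∂P_x = −4.3, so E_p = (−4.3)·(8.3/366.31) ≈ -0.10.
|E_p| < 1: demand is inelastic.

-0.10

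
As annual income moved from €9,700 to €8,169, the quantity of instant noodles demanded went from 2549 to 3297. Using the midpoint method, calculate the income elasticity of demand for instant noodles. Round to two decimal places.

%ΔQ = (3297 − 2549)/[(2549+3297)/2] = 748/2923 ≈ 0.2559.
%ΔI = (8,169 − 9,700)/[(9,700+8,169)/2] = -1531/8934.5 ≈ -0.1714.
E_I = %ΔQ/%ΔI ≈ -1.49.
E_I < 0: inferior good.

-1.49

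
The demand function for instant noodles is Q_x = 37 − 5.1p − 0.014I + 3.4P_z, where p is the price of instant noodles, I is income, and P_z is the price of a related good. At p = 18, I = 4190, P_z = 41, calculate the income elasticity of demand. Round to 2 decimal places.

-2.26

At the given point, Q_x = 37 − 5.1(18) − 0.014(4190) + 3.4(41) = 37 − 91.8 − 58.66 + 139.4 = 25.94.
∂Q_x/∂I = −0.014, so E_I = -0.014·(4190/25.94) ≈ -2.26.
E_I < 0: inferior good.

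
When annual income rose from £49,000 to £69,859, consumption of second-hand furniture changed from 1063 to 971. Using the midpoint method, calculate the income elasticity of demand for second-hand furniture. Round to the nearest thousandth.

-0.258

%ΔQ = (971 − 1063)/[(1063+971)/2] = -92/1017 ≈ -0.0905.
%ΔI = (69,859 − 49,000)/[(49,000+69,859)/2] = 20859/59429.5 ≈ 0.3510.
E_I = %ΔQ/%ΔI ≈ -0.258.
E_I < 0: inferior good.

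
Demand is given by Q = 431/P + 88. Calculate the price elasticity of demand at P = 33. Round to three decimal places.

At P = 33, Q = 101.0606.
dQ/dP = −431/P² = −0.3958.
Point elasticity E = (dQ/dP)·(P/Q) = -0.3958 × 33/101.0606 ≈ -0.129.
|E| < 1, so demand is inelastic at this price.

-0.129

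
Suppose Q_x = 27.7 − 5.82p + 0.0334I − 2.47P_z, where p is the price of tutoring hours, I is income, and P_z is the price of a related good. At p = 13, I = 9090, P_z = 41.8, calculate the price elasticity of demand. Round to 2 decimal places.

First evaluate Q_x: 27.7 − 5.82(13) + 0.0334(9090) − 2.47(41.8) = 27.7 − 75.66 + 303.606 − 103.246 = 152.4.
∂Q_x/∂p = −5.82, so E_p = (−5.82)·(13/152.4) ≈ -0.50.
|E_p| < 1: demand is inelastic.

-0.50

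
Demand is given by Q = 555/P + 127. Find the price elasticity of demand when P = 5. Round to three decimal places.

At P = 5, Q = 238.
dQ/dP = −555/P² = −22.2.
Point elasticity E = (dQ/dP)·(P/Q) = -22.2 × 5/238 ≈ -0.466.
|E| < 1, so demand is inelastic at this price.

-0.466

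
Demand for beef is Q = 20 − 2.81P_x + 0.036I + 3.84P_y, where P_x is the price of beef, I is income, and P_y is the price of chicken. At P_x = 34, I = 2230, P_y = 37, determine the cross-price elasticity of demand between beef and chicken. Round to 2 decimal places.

First evaluate Q: 20 − 2.81(34) + 0.036(2230) + 3.84(37) = 20 − 95.54 + 80.28 + 142.08 = 146.82.
∂Q/∂P_y = +3.84, so E_xy = 3.84·(37/146.82) ≈ 0.97.
E_xy > 0: the goods are substitutes.

0.97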